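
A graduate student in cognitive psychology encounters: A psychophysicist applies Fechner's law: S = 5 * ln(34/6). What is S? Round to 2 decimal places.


S = 5 * ln(34/6)
I/I0 = 5.666667
ln(5.666667) = 1.7346
S = 5 * 1.7346
= 8.67


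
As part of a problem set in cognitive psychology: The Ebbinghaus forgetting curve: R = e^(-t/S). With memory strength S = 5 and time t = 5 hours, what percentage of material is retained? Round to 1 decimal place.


R = e^(-t/S)
-t/S = -5/5 = -1.0
R = e^(-1.0) = 0.367879
Percentage = 0.367879 * 100
= 36.8


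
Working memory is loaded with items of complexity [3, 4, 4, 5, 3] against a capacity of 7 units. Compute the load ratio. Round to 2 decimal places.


Total complexity = 3 + 4 + 4 + 5 + 3 = 19
Load = total / capacity = 19 / 7
= 2.71


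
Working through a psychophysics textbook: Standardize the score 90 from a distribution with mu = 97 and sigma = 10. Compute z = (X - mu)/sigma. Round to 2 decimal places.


z = (X - mu) / sigma
= (90 - 97) / 10
= -7 / 10
= -0.70


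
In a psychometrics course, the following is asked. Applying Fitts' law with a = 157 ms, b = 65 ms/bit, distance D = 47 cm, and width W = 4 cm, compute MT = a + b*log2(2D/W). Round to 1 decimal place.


MT = 157 + 65 * log2(2*47/4)
2D/W = 23.5
log2(23.5) = 4.5546
MT = 157 + 65 * 4.5546
= 453.0 ms


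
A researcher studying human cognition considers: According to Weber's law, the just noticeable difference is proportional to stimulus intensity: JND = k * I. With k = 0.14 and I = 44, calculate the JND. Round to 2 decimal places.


JND = k * I
JND = 0.14 * 44
= 6.16


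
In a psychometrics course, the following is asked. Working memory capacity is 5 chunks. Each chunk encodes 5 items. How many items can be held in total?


Total items = chunks * items_per_chunk
= 5 * 5
= 25


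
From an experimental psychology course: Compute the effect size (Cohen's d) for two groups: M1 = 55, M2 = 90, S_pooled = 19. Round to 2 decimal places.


Cohen's d = (M1 - M2) / S_pooled
= (55 - 90) / 19
= -35 / 19
= -1.84


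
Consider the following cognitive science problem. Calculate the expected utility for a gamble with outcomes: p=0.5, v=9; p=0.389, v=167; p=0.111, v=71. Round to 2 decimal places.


EU = sum(p_i * v_i)
0.5 * 9 = 4.5
0.389 * 167 = 64.963
0.111 * 71 = 7.881
EU = 4.5 + 64.963 + 7.881
= 77.34


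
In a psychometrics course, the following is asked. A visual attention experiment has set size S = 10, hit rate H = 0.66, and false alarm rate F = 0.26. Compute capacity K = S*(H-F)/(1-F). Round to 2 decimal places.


K = S * (H - F) / (1 - F)
H - F = 0.4
1 - F = 0.74
K = 10 * 0.4 / 0.74
= 5.41


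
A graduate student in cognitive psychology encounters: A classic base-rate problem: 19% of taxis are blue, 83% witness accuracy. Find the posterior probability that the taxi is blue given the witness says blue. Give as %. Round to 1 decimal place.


P(blue | says blue) = P(says blue | blue)*P(blue) / [P(says blue | blue)*P(blue) + P(says blue | not blue)*P(not blue)]
Numerator = 0.83 * 0.19 = 0.1577
False identification = 0.17 * 0.81 = 0.1377
P = 0.1577 / (0.1577 + 0.1377)
= 0.1577 / 0.2954
As percentage = 53.4


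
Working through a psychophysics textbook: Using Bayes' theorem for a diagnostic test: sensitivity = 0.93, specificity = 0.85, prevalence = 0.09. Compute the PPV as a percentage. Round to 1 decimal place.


PPV = (sens * prev) / (sens * prev + (1-spec) * (1-prev))
Numerator = 0.93 * 0.09 = 0.0837
P(positive and no disease) = (1 - spec) * (1 - prev) = (1 - 0.85) * (1 - 0.09) = 0.1365
Denominator = 0.0837 + 0.1365 = 0.2202
PPV = 0.0837 / 0.2202 = 0.380109
As percentage = 38.0


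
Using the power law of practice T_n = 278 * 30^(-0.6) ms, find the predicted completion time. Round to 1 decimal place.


T_n = 278 * 30^(-0.6)
30^(-0.6) = 0.129935
T_n = 278 * 0.129935
= 36.1 ms


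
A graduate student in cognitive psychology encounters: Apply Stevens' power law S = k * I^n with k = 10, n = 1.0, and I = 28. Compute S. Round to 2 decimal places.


S = 10 * 28^1.0
28^1.0 = 28.0
S = 10 * 28.0
= 280.00


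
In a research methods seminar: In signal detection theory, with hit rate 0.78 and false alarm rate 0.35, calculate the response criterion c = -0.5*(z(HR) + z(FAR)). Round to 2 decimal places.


c = -0.5 * (z(HR) + z(FAR))
z(0.78) = 0.7722
z(0.35) = -0.3853
c = -0.5 * (0.7722 + -0.3853)
= -0.5 * 0.3869
= -0.19


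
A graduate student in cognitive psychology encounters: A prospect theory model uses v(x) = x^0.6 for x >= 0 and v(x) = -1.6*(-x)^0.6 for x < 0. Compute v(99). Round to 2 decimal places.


Since x = 99 >= 0, use v(x) = x^0.6
99^0.6 = 15.7536
v(99) = 15.75


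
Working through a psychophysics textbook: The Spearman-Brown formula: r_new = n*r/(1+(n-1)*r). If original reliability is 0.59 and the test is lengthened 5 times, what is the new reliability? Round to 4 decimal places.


r_new = n*r / (1 + (n-1)*r)
Numerator = 5 * 0.59 = 2.95
Denominator = 1 + 4 * 0.59 = 3.36
r_new = 2.95 / 3.36
= 0.8780


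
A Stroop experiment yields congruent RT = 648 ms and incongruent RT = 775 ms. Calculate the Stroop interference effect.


Stroop effect = RT(incongruent) - RT(congruent)
= 775 - 648
= 127 ms


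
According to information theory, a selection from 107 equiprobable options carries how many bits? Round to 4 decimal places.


H = log2(n)
H = log2(107)
= 6.7415


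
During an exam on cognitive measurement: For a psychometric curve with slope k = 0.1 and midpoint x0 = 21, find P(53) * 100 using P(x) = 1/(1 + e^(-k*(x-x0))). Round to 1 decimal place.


P(x) = 1/(1 + e^(-0.1*(53 - 21)))
Exponent = -0.1 * 32 = -3.2
e^(-3.2) = 0.040762
P = 1/(1 + 0.040762) = 0.960834
Percentage = 96.1


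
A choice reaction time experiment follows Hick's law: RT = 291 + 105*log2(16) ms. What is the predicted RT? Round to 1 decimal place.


RT = 291 + 105 * log2(16)
log2(16) = 4.0
RT = 291 + 105 * 4.0
= 291 + 420.0
= 711.0 ms


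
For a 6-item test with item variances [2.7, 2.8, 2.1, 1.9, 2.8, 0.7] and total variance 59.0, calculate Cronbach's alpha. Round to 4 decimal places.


alpha = (k/(k-1)) * (1 - sum(s_i^2)/s_total^2)
sum(item variances) = 13.0
k/(k-1) = 6/5 = 1.2
1 - 13.0/59.0 = 1 - 0.220339 = 0.779661
alpha = 1.2 * 0.779661
= 0.9356


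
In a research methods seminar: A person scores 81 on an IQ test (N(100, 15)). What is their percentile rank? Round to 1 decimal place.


z = (IQ - mean) / SD
z = (81 - 100) / 15 = -1.2667
Percentile = Phi(-1.2667) * 100
Phi(-1.2667) = 0.102631
= 10.3


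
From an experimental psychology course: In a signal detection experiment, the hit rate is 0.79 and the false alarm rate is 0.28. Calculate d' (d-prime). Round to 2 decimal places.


d' = z(HR) - z(FAR)
z(0.79) = 0.8064
z(0.28) = -0.5828
d' = 0.8064 - -0.5828
= 1.39


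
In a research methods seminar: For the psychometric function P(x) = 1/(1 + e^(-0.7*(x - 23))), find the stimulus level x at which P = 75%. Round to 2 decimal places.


At P = 0.75: 0.75 = 1/(1 + e^(-k*(x-x0)))
Solving: e^(-k*(x-x0)) = 1/3
x = x0 + ln(3)/k
ln(3) = 1.0986
x = 23 + 1.0986/0.7
= 23 + 1.5694
= 24.57


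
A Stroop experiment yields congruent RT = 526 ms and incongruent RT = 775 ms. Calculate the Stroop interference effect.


Stroop effect = RT(incongruent) - RT(congruent)
= 775 - 526
= 249 ms


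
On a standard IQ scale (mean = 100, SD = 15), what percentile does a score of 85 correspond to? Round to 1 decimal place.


z = (IQ - mean) / SD
z = (85 - 100) / 15 = -1.0
Percentile = Phi(-1.0) * 100
Phi(-1.0) = 0.158655
= 15.9


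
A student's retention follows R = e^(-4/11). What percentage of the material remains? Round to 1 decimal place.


R = e^(-t/S)
-t/S = -4/11 = -0.363636
R = e^(-0.363636) = 0.695144
Percentage = 0.695144 * 100
= 69.5


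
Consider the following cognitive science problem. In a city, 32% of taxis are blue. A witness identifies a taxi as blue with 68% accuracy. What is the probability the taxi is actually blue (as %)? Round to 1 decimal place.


P(blue | says blue) = P(says blue | blue)*P(blue) / [P(says blue | blue)*P(blue) + P(says blue | not blue)*P(not blue)]
Numerator = 0.68 * 0.32 = 0.2176
False identification = 0.32 * 0.68 = 0.2176
P = 0.2176 / (0.2176 + 0.2176)
= 0.2176 / 0.4352
As percentage = 50.0


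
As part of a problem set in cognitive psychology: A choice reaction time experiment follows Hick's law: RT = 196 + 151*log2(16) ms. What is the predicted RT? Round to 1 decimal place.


RT = 196 + 151 * log2(16)
log2(16) = 4.0
RT = 196 + 151 * 4.0
= 196 + 604.0
= 800.0 ms


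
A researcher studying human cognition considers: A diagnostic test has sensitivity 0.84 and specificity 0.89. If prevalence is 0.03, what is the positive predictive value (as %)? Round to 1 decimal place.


PPV = (sens * prev) / (sens * prev + (1-spec) * (1-prev))
Numerator = 0.84 * 0.03 = 0.0252
P(positive and no disease) = (1 - spec) * (1 - prev) = (1 - 0.89) * (1 - 0.03) = 0.1067
Denominator = 0.0252 + 0.1067 = 0.1319
PPV = 0.0252 / 0.1319 = 0.191054
As percentage = 19.1


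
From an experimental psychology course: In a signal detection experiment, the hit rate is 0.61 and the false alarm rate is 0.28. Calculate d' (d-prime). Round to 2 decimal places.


d' = z(HR) - z(FAR)
z(0.61) = 0.2793
z(0.28) = -0.5828
d' = 0.2793 - -0.5828
= 0.86


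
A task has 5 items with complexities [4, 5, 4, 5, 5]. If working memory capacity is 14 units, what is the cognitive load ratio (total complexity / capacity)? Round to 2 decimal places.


Total complexity = 4 + 5 + 4 + 5 + 5 = 23
Load = total / capacity = 23 / 14
= 1.64


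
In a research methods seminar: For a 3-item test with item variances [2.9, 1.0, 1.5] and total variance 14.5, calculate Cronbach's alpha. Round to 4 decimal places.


alpha = (k/(k-1)) * (1 - sum(s_i^2)/s_total^2)
sum(item variances) = 5.4
k/(k-1) = 3/2 = 1.5
1 - 5.4/14.5 = 1 - 0.372414 = 0.627586
alpha = 1.5 * 0.627586
= 0.9414


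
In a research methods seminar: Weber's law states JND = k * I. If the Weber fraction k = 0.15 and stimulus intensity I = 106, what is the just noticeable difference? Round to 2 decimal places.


JND = k * I
JND = 0.15 * 106
= 15.90


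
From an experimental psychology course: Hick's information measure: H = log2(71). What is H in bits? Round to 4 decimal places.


H = log2(n)
H = log2(71)
= 6.1497


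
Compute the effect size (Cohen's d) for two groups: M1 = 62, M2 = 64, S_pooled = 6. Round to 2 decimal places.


Cohen's d = (M1 - M2) / S_pooled
= (62 - 64) / 6
= -2 / 6
= -0.33


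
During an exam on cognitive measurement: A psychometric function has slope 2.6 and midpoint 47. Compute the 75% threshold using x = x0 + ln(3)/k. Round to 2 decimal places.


At P = 0.75: 0.75 = 1/(1 + e^(-k*(x-x0)))
Solving: e^(-k*(x-x0)) = 1/3
x = x0 + ln(3)/k
ln(3) = 1.0986
x = 47 + 1.0986/2.6
= 47 + 0.4225
= 47.42


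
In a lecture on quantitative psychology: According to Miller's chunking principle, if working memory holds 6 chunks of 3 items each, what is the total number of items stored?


Total items = chunks * items_per_chunk
= 6 * 3
= 18


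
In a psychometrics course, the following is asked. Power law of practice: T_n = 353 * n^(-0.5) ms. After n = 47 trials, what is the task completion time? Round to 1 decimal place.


T_n = 353 * 47^(-0.5)
47^(-0.5) = 0.145865
T_n = 353 * 0.145865
= 51.5 ms


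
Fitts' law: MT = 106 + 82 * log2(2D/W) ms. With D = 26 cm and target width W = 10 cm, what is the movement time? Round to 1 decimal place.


MT = 106 + 82 * log2(2*26/10)
2D/W = 5.2
log2(5.2) = 2.3785
MT = 106 + 82 * 2.3785
= 301.0 ms


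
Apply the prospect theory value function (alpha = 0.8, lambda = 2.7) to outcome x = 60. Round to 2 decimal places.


Since x = 60 >= 0, use v(x) = x^0.8
60^0.8 = 26.4558
v(60) = 26.46


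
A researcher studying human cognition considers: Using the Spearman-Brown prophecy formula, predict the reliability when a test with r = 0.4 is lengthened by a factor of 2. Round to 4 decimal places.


r_new = n*r / (1 + (n-1)*r)
Numerator = 2 * 0.4 = 0.8
Denominator = 1 + 1 * 0.4 = 1.4
r_new = 0.8 / 1.4
= 0.5714


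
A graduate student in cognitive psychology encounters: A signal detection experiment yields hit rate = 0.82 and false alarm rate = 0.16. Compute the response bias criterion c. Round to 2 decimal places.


c = -0.5 * (z(HR) + z(FAR))
z(0.82) = 0.9154
z(0.16) = -0.9945
c = -0.5 * (0.9154 + -0.9945)
= -0.5 * -0.0791
= 0.04


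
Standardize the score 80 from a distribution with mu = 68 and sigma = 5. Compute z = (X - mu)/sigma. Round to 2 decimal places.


z = (X - mu) / sigma
= (80 - 68) / 5
= 12 / 5
= 2.40


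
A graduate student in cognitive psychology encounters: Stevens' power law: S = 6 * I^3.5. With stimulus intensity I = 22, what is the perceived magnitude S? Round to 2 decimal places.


S = 6 * 22^3.5
22^3.5 = 49943.547
S = 6 * 49943.547
= 299661.28


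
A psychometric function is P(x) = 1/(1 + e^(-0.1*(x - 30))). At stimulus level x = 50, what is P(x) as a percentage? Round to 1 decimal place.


P(x) = 1/(1 + e^(-0.1*(50 - 30)))
Exponent = -0.1 * 20 = -2.0
e^(-2.0) = 0.135335
P = 1/(1 + 0.135335) = 0.880797
Percentage = 88.1


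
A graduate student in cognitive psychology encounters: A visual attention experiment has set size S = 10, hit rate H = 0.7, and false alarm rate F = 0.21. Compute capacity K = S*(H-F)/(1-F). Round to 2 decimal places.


K = S * (H - F) / (1 - F)
H - F = 0.49
1 - F = 0.79
K = 10 * 0.49 / 0.79
= 6.20


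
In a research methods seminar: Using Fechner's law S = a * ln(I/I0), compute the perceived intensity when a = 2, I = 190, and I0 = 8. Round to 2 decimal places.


S = 2 * ln(190/8)
I/I0 = 23.75
ln(23.75) = 3.1676
S = 2 * 3.1676
= 6.34


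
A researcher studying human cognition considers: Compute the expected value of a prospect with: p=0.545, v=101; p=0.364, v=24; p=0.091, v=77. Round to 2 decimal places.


EU = sum(p_i * v_i)
0.545 * 101 = 55.045
0.364 * 24 = 8.736
0.091 * 77 = 7.007
EU = 55.045 + 8.736 + 7.007
= 70.79


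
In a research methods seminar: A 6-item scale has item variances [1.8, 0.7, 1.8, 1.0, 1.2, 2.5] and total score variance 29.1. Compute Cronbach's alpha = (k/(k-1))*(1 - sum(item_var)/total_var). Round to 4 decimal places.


alpha = (k/(k-1)) * (1 - sum(s_i^2)/s_total^2)
sum(item variances) = 9.0
k/(k-1) = 6/5 = 1.2
1 - 9.0/29.1 = 1 - 0.309278 = 0.690722
alpha = 1.2 * 0.690722
= 0.8289


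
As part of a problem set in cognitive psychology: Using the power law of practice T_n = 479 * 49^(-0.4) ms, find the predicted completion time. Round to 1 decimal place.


T_n = 479 * 49^(-0.4)
49^(-0.4) = 0.210825
T_n = 479 * 0.210825
= 101.0 ms


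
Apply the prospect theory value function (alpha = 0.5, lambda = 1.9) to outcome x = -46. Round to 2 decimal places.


Since x = -46 < 0, use v(x) = -lambda*(-x)^alpha
(-x) = 46
46^0.5 = 6.7823
v(-46) = -1.9 * 6.7823
= -12.89


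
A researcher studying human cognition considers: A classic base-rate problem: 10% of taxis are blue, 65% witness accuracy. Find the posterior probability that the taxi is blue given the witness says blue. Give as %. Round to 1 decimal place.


P(blue | says blue) = P(says blue | blue)*P(blue) / [P(says blue | blue)*P(blue) + P(says blue | not blue)*P(not blue)]
Numerator = 0.65 * 0.1 = 0.065
False identification = 0.35 * 0.9 = 0.315
P = 0.065 / (0.065 + 0.315)
= 0.065 / 0.38
As percentage = 17.1


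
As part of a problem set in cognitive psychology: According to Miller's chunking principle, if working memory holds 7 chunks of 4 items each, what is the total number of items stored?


Total items = chunks * items_per_chunk
= 7 * 4
= 28


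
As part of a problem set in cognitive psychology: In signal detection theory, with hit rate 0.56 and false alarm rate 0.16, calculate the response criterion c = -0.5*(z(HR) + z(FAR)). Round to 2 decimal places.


c = -0.5 * (z(HR) + z(FAR))
z(0.56) = 0.151
z(0.16) = -0.9945
c = -0.5 * (0.151 + -0.9945)
= -0.5 * -0.8435
= 0.42


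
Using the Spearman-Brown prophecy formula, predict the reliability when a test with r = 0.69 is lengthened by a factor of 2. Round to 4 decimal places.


r_new = n*r / (1 + (n-1)*r)
Numerator = 2 * 0.69 = 1.38
Denominator = 1 + 1 * 0.69 = 1.69
r_new = 1.38 / 1.69
= 0.8166


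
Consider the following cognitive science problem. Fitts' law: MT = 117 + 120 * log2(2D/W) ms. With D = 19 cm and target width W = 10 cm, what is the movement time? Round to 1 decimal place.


MT = 117 + 120 * log2(2*19/10)
2D/W = 3.8
log2(3.8) = 1.926
MT = 117 + 120 * 1.926
= 348.1 ms


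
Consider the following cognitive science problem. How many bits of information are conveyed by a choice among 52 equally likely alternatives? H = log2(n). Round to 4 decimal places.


H = log2(n)
H = log2(52)
= 5.7004


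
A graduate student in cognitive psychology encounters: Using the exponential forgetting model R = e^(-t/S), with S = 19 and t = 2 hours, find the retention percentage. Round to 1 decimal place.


R = e^(-t/S)
-t/S = -2/19 = -0.105263
R = e^(-0.105263) = 0.900088
Percentage = 0.900088 * 100
= 90.0


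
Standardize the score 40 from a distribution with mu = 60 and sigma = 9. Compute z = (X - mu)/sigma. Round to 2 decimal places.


z = (X - mu) / sigma
= (40 - 60) / 9
= -20 / 9
= -2.22


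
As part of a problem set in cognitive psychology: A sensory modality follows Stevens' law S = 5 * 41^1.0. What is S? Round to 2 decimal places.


S = 5 * 41^1.0
41^1.0 = 41.0
S = 5 * 41.0
= 205.00


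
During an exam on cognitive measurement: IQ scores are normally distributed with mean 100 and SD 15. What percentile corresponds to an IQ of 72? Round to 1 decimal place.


z = (IQ - mean) / SD
z = (72 - 100) / 15 = -1.8667
Percentile = Phi(-1.8667) * 100
Phi(-1.8667) = 0.030972
= 3.1


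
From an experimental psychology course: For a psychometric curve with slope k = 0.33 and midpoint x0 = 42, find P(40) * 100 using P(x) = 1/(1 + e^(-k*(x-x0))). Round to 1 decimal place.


P(x) = 1/(1 + e^(-0.33*(40 - 42)))
Exponent = -0.33 * -2 = 0.66
e^(0.66) = 1.934792
P = 1/(1 + 1.934792) = 0.34074
Percentage = 34.1


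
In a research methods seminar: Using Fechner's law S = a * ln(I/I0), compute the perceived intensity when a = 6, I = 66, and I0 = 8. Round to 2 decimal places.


S = 6 * ln(66/8)
I/I0 = 8.25
ln(8.25) = 2.1102
S = 6 * 2.1102
= 12.66


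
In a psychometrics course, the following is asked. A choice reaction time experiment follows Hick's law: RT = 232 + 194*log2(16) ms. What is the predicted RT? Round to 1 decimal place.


RT = 232 + 194 * log2(16)
log2(16) = 4.0
RT = 232 + 194 * 4.0
= 232 + 776.0
= 1008.0 ms


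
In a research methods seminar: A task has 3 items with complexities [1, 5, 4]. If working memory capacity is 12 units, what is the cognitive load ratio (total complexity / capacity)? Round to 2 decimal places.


Total complexity = 1 + 5 + 4 = 10
Load = total / capacity = 10 / 12
= 0.83


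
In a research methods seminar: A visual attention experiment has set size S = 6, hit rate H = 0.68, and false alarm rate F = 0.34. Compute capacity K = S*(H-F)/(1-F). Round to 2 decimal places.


K = S * (H - F) / (1 - F)
H - F = 0.34
1 - F = 0.66
K = 6 * 0.34 / 0.66
= 3.09


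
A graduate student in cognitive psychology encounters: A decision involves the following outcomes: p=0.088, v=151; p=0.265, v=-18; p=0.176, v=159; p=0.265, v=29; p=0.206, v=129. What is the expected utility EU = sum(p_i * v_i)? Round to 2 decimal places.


EU = sum(p_i * v_i)
0.088 * 151 = 13.288
0.265 * -18 = -4.77
0.176 * 159 = 27.984
0.265 * 29 = 7.685
0.206 * 129 = 26.574
EU = 13.288 + -4.77 + 27.984 + 7.685 + 26.574
= 70.76


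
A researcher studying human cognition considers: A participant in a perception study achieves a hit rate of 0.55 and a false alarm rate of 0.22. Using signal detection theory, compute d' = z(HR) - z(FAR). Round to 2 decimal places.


d' = z(HR) - z(FAR)
z(0.55) = 0.1257
z(0.22) = -0.7722
d' = 0.1257 - -0.7722
= 0.90


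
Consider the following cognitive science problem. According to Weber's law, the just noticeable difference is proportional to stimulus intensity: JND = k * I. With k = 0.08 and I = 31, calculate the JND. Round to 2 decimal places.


JND = k * I
JND = 0.08 * 31
= 2.48


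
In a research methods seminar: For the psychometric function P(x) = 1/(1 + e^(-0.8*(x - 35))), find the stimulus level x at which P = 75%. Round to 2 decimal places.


At P = 0.75: 0.75 = 1/(1 + e^(-k*(x-x0)))
Solving: e^(-k*(x-x0)) = 1/3
x = x0 + ln(3)/k
ln(3) = 1.0986
x = 35 + 1.0986/0.8
= 35 + 1.3732
= 36.37


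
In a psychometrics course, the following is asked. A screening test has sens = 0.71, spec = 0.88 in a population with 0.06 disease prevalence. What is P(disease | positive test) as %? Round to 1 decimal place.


PPV = (sens * prev) / (sens * prev + (1-spec) * (1-prev))
Numerator = 0.71 * 0.06 = 0.0426
P(positive and no disease) = (1 - spec) * (1 - prev) = (1 - 0.88) * (1 - 0.06) = 0.1128
Denominator = 0.0426 + 0.1128 = 0.1554
PPV = 0.0426 / 0.1554 = 0.274131
As percentage = 27.4


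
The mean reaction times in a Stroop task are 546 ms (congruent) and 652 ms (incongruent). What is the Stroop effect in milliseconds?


Stroop effect = RT(incongruent) - RT(congruent)
= 652 - 546
= 106 ms


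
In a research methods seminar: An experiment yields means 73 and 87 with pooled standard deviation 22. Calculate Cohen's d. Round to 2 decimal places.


Cohen's d = (M1 - M2) / S_pooled
= (73 - 87) / 22
= -14 / 22
= -0.64


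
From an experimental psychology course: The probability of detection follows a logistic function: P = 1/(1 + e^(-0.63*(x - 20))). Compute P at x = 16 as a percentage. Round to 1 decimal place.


P(x) = 1/(1 + e^(-0.63*(16 - 20)))
Exponent = -0.63 * -4 = 2.52
e^(2.52) = 12.428597
P = 1/(1 + 12.428597) = 0.074468
Percentage = 7.4


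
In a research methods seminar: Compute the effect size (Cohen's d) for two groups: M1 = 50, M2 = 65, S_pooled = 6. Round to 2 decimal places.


Cohen's d = (M1 - M2) / S_pooled
= (50 - 65) / 6
= -15 / 6
= -2.50


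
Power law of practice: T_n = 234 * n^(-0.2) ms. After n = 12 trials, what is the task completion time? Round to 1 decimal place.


T_n = 234 * 12^(-0.2)
12^(-0.2) = 0.608364
T_n = 234 * 0.608364
= 142.4 ms


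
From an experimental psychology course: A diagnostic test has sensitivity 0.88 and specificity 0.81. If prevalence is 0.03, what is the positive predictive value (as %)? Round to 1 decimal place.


PPV = (sens * prev) / (sens * prev + (1-spec) * (1-prev))
Numerator = 0.88 * 0.03 = 0.0264
P(positive and no disease) = (1 - spec) * (1 - prev) = (1 - 0.81) * (1 - 0.03) = 0.1843
Denominator = 0.0264 + 0.1843 = 0.2107
PPV = 0.0264 / 0.2107 = 0.125297
As percentage = 12.5


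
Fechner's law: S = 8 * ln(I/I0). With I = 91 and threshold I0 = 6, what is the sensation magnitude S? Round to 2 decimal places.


S = 8 * ln(91/6)
I/I0 = 15.166667
ln(15.166667) = 2.7191
S = 8 * 2.7191
= 21.75


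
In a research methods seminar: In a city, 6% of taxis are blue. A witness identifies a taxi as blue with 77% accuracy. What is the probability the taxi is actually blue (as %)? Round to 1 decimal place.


P(blue | says blue) = P(says blue | blue)*P(blue) / [P(says blue | blue)*P(blue) + P(says blue | not blue)*P(not blue)]
Numerator = 0.77 * 0.06 = 0.0462
False identification = 0.23 * 0.94 = 0.2162
P = 0.0462 / (0.0462 + 0.2162)
= 0.0462 / 0.2624
As percentage = 17.6


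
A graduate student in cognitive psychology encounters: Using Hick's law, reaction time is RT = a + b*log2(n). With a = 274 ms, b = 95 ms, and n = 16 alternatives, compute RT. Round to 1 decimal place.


RT = 274 + 95 * log2(16)
log2(16) = 4.0
RT = 274 + 95 * 4.0
= 274 + 380.0
= 654.0 ms


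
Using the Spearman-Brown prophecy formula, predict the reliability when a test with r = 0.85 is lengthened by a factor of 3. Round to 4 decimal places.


r_new = n*r / (1 + (n-1)*r)
Numerator = 3 * 0.85 = 2.55
Denominator = 1 + 2 * 0.85 = 2.7
r_new = 2.55 / 2.7
= 0.9444


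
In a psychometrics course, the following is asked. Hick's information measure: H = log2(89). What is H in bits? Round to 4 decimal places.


H = log2(n)
H = log2(89)
= 6.4757


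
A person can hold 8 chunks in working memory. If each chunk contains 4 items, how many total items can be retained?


Total items = chunks * items_per_chunk
= 8 * 4
= 32


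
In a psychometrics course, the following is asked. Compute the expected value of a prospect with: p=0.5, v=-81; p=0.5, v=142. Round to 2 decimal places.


EU = sum(p_i * v_i)
0.5 * -81 = -40.5
0.5 * 142 = 71.0
EU = -40.5 + 71.0
= 30.50


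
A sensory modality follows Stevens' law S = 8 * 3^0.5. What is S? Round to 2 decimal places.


S = 8 * 3^0.5
3^0.5 = 1.7321
S = 8 * 1.7321
= 13.86


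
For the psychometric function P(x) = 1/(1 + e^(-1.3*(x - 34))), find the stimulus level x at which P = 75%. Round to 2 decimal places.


At P = 0.75: 0.75 = 1/(1 + e^(-k*(x-x0)))
Solving: e^(-k*(x-x0)) = 1/3
x = x0 + ln(3)/k
ln(3) = 1.0986
x = 34 + 1.0986/1.3
= 34 + 0.8451
= 34.85


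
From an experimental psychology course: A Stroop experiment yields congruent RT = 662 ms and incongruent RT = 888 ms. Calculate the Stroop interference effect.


Stroop effect = RT(incongruent) - RT(congruent)
= 888 - 662
= 226 ms


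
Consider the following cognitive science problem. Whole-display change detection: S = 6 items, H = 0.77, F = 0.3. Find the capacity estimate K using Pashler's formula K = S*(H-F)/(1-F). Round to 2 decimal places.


K = S * (H - F) / (1 - F)
H - F = 0.47
1 - F = 0.7
K = 6 * 0.47 / 0.7
= 4.03


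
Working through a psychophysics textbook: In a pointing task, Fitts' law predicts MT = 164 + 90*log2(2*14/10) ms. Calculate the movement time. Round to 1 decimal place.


MT = 164 + 90 * log2(2*14/10)
2D/W = 2.8
log2(2.8) = 1.4854
MT = 164 + 90 * 1.4854
= 297.7 ms


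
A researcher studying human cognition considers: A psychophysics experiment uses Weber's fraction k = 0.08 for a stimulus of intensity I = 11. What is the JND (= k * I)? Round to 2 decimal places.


JND = k * I
JND = 0.08 * 11
= 0.88


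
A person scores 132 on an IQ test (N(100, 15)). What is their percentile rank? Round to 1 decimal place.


z = (IQ - mean) / SD
z = (132 - 100) / 15 = 2.1333
Percentile = Phi(2.1333) * 100
Phi(2.1333) = 0.98355
= 98.4


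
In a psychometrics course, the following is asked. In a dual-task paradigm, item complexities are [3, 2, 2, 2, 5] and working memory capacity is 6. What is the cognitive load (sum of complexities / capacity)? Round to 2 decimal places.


Total complexity = 3 + 2 + 2 + 2 + 5 = 14
Load = total / capacity = 14 / 6
= 2.33


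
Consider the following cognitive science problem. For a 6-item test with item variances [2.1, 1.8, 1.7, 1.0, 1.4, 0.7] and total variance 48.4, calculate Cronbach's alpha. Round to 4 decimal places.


alpha = (k/(k-1)) * (1 - sum(s_i^2)/s_total^2)
sum(item variances) = 8.7
k/(k-1) = 6/5 = 1.2
1 - 8.7/48.4 = 1 - 0.179752 = 0.820248
alpha = 1.2 * 0.820248
= 0.9843


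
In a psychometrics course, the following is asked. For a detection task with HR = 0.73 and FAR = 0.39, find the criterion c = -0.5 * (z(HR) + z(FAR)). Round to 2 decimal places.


c = -0.5 * (z(HR) + z(FAR))
z(0.73) = 0.6128
z(0.39) = -0.2793
c = -0.5 * (0.6128 + -0.2793)
= -0.5 * 0.3335
= -0.17


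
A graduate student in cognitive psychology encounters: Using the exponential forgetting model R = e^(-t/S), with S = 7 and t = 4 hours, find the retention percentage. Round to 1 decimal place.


R = e^(-t/S)
-t/S = -4/7 = -0.571429
R = e^(-0.571429) = 0.564718
Percentage = 0.564718 * 100
= 56.5


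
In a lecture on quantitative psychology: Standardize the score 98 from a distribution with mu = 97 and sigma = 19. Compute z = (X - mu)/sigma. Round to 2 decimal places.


z = (X - mu) / sigma
= (98 - 97) / 19
= 1 / 19
= 0.05


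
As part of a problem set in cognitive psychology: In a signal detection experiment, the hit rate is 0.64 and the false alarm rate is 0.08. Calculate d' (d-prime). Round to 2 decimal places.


d' = z(HR) - z(FAR)
z(0.64) = 0.3585
z(0.08) = -1.4051
d' = 0.3585 - -1.4051
= 1.76


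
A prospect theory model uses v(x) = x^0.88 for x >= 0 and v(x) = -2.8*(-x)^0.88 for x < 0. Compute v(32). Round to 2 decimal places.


Since x = 32 >= 0, use v(x) = x^0.88
32^0.88 = 21.1121
v(32) = 21.11


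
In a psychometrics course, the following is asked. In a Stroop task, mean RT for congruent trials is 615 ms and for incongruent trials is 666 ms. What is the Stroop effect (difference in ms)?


Stroop effect = RT(incongruent) - RT(congruent)
= 666 - 615
= 51 ms


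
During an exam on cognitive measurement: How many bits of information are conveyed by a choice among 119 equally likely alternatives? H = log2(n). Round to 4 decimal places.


H = log2(n)
H = log2(119)
= 6.8948


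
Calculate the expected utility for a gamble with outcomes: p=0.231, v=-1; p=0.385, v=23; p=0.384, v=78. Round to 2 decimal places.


EU = sum(p_i * v_i)
0.231 * -1 = -0.231
0.385 * 23 = 8.855
0.384 * 78 = 29.952
EU = -0.231 + 8.855 + 29.952
= 38.58


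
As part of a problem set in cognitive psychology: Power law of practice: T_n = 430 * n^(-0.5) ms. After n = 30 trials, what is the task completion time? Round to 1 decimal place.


T_n = 430 * 30^(-0.5)
30^(-0.5) = 0.182574
T_n = 430 * 0.182574
= 78.5 ms


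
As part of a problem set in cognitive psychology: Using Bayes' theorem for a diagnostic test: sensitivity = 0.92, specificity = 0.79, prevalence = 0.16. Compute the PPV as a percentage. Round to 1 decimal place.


PPV = (sens * prev) / (sens * prev + (1-spec) * (1-prev))
Numerator = 0.92 * 0.16 = 0.1472
P(positive and no disease) = (1 - spec) * (1 - prev) = (1 - 0.79) * (1 - 0.16) = 0.1764
Denominator = 0.1472 + 0.1764 = 0.3236
PPV = 0.1472 / 0.3236 = 0.454883
As percentage = 45.5


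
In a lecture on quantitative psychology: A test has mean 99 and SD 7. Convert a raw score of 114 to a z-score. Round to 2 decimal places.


z = (X - mu) / sigma
= (114 - 99) / 7
= 15 / 7
= 2.14


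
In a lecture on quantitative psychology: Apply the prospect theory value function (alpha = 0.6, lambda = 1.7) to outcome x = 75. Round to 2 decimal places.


Since x = 75 >= 0, use v(x) = x^0.6
75^0.6 = 13.3363
v(75) = 13.34


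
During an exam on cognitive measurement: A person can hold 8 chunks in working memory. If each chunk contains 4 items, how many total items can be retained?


Total items = chunks * items_per_chunk
= 8 * 4
= 32


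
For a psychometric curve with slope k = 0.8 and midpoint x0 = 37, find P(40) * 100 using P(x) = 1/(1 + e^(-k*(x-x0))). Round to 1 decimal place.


P(x) = 1/(1 + e^(-0.8*(40 - 37)))
Exponent = -0.8 * 3 = -2.4
e^(-2.4) = 0.090718
P = 1/(1 + 0.090718) = 0.916827
Percentage = 91.7


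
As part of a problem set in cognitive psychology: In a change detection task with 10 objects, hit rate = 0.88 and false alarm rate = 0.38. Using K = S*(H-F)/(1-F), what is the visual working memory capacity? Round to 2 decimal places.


K = S * (H - F) / (1 - F)
H - F = 0.5
1 - F = 0.62
K = 10 * 0.5 / 0.62
= 8.06


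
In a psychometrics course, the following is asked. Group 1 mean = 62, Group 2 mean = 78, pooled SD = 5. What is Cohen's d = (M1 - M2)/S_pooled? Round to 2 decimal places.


Cohen's d = (M1 - M2) / S_pooled
= (62 - 78) / 5
= -16 / 5
= -3.20


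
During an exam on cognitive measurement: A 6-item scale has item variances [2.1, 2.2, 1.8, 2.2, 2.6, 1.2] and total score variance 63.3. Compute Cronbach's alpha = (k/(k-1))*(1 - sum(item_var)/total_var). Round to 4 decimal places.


alpha = (k/(k-1)) * (1 - sum(s_i^2)/s_total^2)
sum(item variances) = 12.1
k/(k-1) = 6/5 = 1.2
1 - 12.1/63.3 = 1 - 0.191153 = 0.808847
alpha = 1.2 * 0.808847
= 0.9706


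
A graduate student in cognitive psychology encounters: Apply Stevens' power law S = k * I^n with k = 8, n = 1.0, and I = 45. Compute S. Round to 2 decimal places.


S = 8 * 45^1.0
45^1.0 = 45.0
S = 8 * 45.0
= 360.00


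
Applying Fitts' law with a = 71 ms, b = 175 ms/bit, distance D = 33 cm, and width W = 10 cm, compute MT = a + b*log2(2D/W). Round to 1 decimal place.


MT = 71 + 175 * log2(2*33/10)
2D/W = 6.6
log2(6.6) = 2.7225
MT = 71 + 175 * 2.7225
= 547.4 ms


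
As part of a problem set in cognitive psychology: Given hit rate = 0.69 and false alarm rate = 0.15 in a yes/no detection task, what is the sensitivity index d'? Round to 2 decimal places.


d' = z(HR) - z(FAR)
z(0.69) = 0.4959
z(0.15) = -1.0364
d' = 0.4959 - -1.0364
= 1.53


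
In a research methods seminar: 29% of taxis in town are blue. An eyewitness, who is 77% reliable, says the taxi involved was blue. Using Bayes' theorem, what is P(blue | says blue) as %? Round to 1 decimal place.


P(blue | says blue) = P(says blue | blue)*P(blue) / [P(says blue | blue)*P(blue) + P(says blue | not blue)*P(not blue)]
Numerator = 0.77 * 0.29 = 0.2233
False identification = 0.23 * 0.71 = 0.1633
P = 0.2233 / (0.2233 + 0.1633)
= 0.2233 / 0.3866
As percentage = 57.8


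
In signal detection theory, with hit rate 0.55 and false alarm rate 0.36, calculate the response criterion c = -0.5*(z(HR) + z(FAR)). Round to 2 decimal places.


c = -0.5 * (z(HR) + z(FAR))
z(0.55) = 0.1257
z(0.36) = -0.3585
c = -0.5 * (0.1257 + -0.3585)
= -0.5 * -0.2328
= 0.12


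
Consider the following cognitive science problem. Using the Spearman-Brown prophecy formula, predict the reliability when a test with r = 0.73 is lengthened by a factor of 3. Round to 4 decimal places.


r_new = n*r / (1 + (n-1)*r)
Numerator = 3 * 0.73 = 2.19
Denominator = 1 + 2 * 0.73 = 2.46
r_new = 2.19 / 2.46
= 0.8902


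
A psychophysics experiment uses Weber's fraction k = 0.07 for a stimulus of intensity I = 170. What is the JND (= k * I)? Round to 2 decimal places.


JND = k * I
JND = 0.07 * 170
= 11.90


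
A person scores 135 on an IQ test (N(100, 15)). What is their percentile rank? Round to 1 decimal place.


z = (IQ - mean) / SD
z = (135 - 100) / 15 = 2.3333
Percentile = Phi(2.3333) * 100
Phi(2.3333) = 0.990184
= 99.0


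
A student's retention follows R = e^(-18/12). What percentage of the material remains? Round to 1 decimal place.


R = e^(-t/S)
-t/S = -18/12 = -1.5
R = e^(-1.5) = 0.22313
Percentage = 0.22313 * 100
= 22.3


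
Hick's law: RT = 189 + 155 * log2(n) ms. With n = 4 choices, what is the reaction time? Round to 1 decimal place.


RT = 189 + 155 * log2(4)
log2(4) = 2.0
RT = 189 + 155 * 2.0
= 189 + 310.0
= 499.0 ms


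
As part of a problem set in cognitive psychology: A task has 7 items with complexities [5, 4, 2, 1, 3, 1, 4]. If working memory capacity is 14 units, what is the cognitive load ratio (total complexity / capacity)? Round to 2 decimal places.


Total complexity = 5 + 4 + 2 + 1 + 3 + 1 + 4 = 20
Load = total / capacity = 20 / 14
= 1.43


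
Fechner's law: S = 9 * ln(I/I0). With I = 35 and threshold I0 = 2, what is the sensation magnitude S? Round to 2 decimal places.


S = 9 * ln(35/2)
I/I0 = 17.5
ln(17.5) = 2.8622
S = 9 * 2.8622
= 25.76


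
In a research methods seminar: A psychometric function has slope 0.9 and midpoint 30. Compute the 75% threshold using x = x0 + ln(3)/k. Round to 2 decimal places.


At P = 0.75: 0.75 = 1/(1 + e^(-k*(x-x0)))
Solving: e^(-k*(x-x0)) = 1/3
x = x0 + ln(3)/k
ln(3) = 1.0986
x = 30 + 1.0986/0.9
= 30 + 1.2207
= 31.22


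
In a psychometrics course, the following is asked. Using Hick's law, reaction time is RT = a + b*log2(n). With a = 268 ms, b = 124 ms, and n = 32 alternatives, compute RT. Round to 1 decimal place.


RT = 268 + 124 * log2(32)
log2(32) = 5.0
RT = 268 + 124 * 5.0
= 268 + 620.0
= 888.0 ms


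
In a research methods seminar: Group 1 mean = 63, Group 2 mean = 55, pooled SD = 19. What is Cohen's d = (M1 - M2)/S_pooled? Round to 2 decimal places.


Cohen's d = (M1 - M2) / S_pooled
= (63 - 55) / 19
= 8 / 19
= 0.42


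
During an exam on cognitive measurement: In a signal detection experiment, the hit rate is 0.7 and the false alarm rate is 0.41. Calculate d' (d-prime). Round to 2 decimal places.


d' = z(HR) - z(FAR)
z(0.7) = 0.5244
z(0.41) = -0.2275
d' = 0.5244 - -0.2275
= 0.75


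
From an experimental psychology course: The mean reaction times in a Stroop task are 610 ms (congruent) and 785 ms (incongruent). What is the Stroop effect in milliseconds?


Stroop effect = RT(incongruent) - RT(congruent)
= 785 - 610
= 175 ms


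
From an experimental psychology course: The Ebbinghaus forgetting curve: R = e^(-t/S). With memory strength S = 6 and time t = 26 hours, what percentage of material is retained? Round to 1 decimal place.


R = e^(-t/S)
-t/S = -26/6 = -4.333333
R = e^(-4.333333) = 0.013124
Percentage = 0.013124 * 100
= 1.3


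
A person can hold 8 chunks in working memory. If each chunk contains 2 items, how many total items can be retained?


Total items = chunks * items_per_chunk
= 8 * 2
= 16


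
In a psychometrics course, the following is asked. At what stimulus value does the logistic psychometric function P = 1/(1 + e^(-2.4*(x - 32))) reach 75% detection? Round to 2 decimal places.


At P = 0.75: 0.75 = 1/(1 + e^(-k*(x-x0)))
Solving: e^(-k*(x-x0)) = 1/3
x = x0 + ln(3)/k
ln(3) = 1.0986
x = 32 + 1.0986/2.4
= 32 + 0.4578
= 32.46


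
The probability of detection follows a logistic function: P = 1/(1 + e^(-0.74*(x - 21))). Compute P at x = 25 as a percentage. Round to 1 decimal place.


P(x) = 1/(1 + e^(-0.74*(25 - 21)))
Exponent = -0.74 * 4 = -2.96
e^(-2.96) = 0.051819
P = 1/(1 + 0.051819) = 0.950734
Percentage = 95.1


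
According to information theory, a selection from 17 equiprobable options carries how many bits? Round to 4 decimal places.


H = log2(n)
H = log2(17)
= 4.0875


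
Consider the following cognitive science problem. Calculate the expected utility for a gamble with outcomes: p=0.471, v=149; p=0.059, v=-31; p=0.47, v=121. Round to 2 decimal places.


EU = sum(p_i * v_i)
0.471 * 149 = 70.179
0.059 * -31 = -1.829
0.47 * 121 = 56.87
EU = 70.179 + -1.829 + 56.87
= 125.22


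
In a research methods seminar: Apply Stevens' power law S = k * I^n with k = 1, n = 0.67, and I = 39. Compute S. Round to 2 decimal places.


S = 1 * 39^0.67
39^0.67 = 11.6416
S = 1 * 11.6416
= 11.64


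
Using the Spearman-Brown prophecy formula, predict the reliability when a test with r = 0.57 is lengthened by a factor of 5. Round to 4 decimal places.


r_new = n*r / (1 + (n-1)*r)
Numerator = 5 * 0.57 = 2.85
Denominator = 1 + 4 * 0.57 = 3.28
r_new = 2.85 / 3.28
= 0.8689


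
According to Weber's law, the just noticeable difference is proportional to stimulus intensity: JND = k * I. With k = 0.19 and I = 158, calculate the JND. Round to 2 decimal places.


JND = k * I
JND = 0.19 * 158
= 30.02


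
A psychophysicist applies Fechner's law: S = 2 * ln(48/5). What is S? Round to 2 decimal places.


S = 2 * ln(48/5)
I/I0 = 9.6
ln(9.6) = 2.2618
S = 2 * 2.2618
= 4.52


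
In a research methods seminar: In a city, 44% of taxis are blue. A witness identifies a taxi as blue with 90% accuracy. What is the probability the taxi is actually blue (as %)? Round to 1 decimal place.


P(blue | says blue) = P(says blue | blue)*P(blue) / [P(says blue | blue)*P(blue) + P(says blue | not blue)*P(not blue)]
Numerator = 0.9 * 0.44 = 0.396
False identification = 0.1 * 0.56 = 0.056
P = 0.396 / (0.396 + 0.056)
= 0.396 / 0.452
As percentage = 87.6


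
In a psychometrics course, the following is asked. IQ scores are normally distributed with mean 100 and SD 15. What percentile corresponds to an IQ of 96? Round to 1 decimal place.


z = (IQ - mean) / SD
z = (96 - 100) / 15 = -0.2667
Percentile = Phi(-0.2667) * 100
Phi(-0.2667) = 0.39485
= 39.5
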